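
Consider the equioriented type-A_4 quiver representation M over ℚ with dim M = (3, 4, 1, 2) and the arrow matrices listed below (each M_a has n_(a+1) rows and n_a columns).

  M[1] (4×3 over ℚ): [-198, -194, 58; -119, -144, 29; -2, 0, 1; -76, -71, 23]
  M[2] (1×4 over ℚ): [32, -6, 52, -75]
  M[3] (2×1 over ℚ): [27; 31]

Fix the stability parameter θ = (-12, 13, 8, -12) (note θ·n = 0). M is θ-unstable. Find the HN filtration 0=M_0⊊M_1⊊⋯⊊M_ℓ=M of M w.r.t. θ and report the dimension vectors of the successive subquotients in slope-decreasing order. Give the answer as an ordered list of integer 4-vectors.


Via rank(M_{q-1}∘⋯∘M_p): M ≅ I[1,2]^2, I[1,4], I[2,2], I[4,4].
μ_θ-semistable layers: μ^(1)=13; μ^(2)=3; μ^(3)=-12

((0, 3, 0, 0); (0, 1, 1, 1); (3, 0, 0, 1))


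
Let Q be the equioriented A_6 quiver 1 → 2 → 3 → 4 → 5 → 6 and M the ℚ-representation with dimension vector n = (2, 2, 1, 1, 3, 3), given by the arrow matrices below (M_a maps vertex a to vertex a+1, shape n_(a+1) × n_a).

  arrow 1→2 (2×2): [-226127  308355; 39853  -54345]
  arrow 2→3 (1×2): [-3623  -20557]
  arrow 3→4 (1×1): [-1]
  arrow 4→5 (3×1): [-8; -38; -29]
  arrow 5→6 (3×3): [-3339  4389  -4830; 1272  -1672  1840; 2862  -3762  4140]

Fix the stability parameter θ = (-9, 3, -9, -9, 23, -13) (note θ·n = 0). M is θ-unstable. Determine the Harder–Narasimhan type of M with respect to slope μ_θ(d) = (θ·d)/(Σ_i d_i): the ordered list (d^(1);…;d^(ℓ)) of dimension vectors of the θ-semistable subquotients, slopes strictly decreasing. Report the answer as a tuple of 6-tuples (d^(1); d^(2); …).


Via rank(M_{q-1}∘⋯∘M_p): M ≅ I[1,1], I[1,2], I[2,5], I[5,5], I[5,6], I[6,6]^2.
μ_θ-semistable layers: μ^(1)=23; μ^(2)=5; μ^(3)=3; μ^(4)=-5; μ^(5)=-9; μ^(6)=-13

((0, 0, 0, 0, 2, 0); (0, 0, 0, 0, 1, 1); (0, 1, 0, 0, 0, 0); (0, 1, 1, 1, 0, 0); (2, 0, 0, 0, 0, 0); (0, 0, 0, 0, 0, 2))


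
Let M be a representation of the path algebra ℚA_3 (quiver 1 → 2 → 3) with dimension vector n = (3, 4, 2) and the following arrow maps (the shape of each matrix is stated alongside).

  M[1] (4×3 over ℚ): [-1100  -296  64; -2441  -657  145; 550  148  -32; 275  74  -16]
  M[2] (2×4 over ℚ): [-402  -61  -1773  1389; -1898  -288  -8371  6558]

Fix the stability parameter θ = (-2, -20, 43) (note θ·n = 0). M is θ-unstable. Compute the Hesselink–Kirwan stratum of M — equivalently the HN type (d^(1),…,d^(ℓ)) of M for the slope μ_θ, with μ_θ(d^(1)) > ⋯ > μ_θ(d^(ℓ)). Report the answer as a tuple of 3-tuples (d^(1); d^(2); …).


Barcode: M ≅ I[1,1], I[1,2], I[1,3], I[2,2], I[2,3]. HN layers by μ_θ (4 steps, strictly decreasing):
  μ^(1)=43; μ^(2)=-2; μ^(3)=-11; μ^(4)=-20

((0, 0, 2); (1, 0, 0); (2, 2, 0); (0, 2, 0))


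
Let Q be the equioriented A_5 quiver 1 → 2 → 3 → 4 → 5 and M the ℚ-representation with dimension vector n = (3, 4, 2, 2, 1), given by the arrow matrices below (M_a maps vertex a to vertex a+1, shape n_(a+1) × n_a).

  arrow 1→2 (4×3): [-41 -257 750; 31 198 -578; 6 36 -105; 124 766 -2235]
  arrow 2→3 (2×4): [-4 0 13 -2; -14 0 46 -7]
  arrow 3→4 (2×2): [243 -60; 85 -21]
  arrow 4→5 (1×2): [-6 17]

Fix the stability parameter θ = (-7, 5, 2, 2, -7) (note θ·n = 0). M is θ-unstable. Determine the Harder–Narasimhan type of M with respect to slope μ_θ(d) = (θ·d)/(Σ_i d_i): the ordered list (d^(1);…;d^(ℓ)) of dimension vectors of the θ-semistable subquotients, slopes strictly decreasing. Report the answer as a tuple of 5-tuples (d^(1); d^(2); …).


Barcode: M ≅ I[1,2]^2, I[1,5], I[2,4]. HN layers by μ_θ (4 steps, strictly decreasing):
  μ^(1)=5; μ^(2)=3; μ^(3)=1/2; μ^(4)=-7

((0, 2, 0, 0, 0); (0, 1, 1, 1, 0); (0, 1, 1, 1, 1); (3, 0, 0, 0, 0))


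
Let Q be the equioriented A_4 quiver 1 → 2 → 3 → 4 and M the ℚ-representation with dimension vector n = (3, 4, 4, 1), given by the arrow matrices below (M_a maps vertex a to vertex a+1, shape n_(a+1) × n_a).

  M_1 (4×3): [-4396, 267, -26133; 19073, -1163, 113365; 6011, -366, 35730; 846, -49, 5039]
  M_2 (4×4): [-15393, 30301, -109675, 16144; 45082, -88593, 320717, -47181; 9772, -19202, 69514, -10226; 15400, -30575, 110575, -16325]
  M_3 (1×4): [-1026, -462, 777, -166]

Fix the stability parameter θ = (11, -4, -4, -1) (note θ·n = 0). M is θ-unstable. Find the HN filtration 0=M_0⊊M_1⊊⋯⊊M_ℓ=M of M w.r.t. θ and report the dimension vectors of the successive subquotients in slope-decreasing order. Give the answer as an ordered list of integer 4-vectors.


Interval decomposition of M: I[1,1], I[1,2]^2, I[2,3], I[2,4], I[3,3]^2.
HN type (ℓ=4): μ^(1)=11; μ^(2)=7/2; μ^(3)=-1; μ^(4)=-4

((1, 0, 0, 0); (2, 2, 0, 0); (0, 0, 0, 1); (0, 2, 4, 0))


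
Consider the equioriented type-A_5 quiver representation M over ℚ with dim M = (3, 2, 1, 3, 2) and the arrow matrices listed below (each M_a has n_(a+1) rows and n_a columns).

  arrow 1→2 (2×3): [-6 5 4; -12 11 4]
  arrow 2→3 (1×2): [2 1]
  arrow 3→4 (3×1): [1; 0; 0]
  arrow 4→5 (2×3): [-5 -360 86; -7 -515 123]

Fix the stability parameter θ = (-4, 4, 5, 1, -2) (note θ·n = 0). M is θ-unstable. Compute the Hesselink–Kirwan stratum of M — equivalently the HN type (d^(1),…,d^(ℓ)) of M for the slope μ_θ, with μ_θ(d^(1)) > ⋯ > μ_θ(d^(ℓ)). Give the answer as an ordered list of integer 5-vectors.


Via rank(M_{q-1}∘⋯∘M_p): M ≅ I[1,1], I[1,2], I[1,5], I[4,4], I[4,5].
μ_θ-semistable layers: μ^(1)=4; μ^(2)=2; μ^(3)=1; μ^(4)=-1/2; μ^(5)=-4

((0, 1, 0, 0, 0); (0, 1, 1, 1, 1); (0, 0, 0, 1, 0); (0, 0, 0, 1, 1); (3, 0, 0, 0, 0))


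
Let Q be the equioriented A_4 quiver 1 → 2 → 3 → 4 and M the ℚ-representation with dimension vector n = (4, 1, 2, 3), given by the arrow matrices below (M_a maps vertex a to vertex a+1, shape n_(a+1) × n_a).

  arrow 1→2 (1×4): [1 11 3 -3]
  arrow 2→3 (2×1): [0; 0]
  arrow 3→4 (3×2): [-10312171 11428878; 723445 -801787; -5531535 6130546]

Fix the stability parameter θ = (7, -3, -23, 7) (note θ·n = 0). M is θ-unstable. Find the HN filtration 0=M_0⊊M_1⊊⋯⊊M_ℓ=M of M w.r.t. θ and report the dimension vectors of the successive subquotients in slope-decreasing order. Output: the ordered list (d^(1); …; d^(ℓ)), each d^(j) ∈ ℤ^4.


Interval decomposition of M: I[1,1]^3, I[1,2], I[3,4]^2, I[4,4].
HN type (ℓ=3): μ^(1)=7; μ^(2)=2; μ^(3)=-23

((3, 0, 0, 3); (1, 1, 0, 0); (0, 0, 2, 0))


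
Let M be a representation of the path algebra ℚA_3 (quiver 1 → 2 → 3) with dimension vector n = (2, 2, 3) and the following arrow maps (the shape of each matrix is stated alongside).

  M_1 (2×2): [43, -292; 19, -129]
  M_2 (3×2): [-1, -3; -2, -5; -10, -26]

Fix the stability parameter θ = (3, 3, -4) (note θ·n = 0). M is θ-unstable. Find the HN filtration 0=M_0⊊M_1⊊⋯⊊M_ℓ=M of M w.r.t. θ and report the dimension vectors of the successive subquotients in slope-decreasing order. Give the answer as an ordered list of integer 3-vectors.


Barcode: M ≅ I[1,3]^2, I[3,3]. HN layers by μ_θ (2 steps, strictly decreasing):
  μ^(1)=2/3; μ^(2)=-4

((2, 2, 2); (0, 0, 1))


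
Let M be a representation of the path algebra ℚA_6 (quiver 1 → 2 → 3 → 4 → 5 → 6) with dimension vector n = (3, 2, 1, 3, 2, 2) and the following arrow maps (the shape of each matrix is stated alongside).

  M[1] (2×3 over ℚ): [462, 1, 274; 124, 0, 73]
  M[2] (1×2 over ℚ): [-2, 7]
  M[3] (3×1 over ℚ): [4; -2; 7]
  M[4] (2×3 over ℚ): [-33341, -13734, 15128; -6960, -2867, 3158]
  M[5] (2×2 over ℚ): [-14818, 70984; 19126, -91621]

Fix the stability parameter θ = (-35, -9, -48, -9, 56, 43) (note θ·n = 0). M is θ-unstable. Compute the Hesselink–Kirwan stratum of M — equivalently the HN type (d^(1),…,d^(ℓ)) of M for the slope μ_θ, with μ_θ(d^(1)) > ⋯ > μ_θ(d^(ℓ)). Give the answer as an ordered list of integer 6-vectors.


Interval decomposition of M: I[1,1], I[1,2], I[1,4], I[4,6]^2.
HN type (ℓ=4): μ^(1)=99/2; μ^(2)=-9; μ^(3)=-57/2; μ^(4)=-35

((0, 0, 0, 0, 2, 2); (0, 1, 0, 3, 0, 0); (0, 1, 1, 0, 0, 0); (3, 0, 0, 0, 0, 0))


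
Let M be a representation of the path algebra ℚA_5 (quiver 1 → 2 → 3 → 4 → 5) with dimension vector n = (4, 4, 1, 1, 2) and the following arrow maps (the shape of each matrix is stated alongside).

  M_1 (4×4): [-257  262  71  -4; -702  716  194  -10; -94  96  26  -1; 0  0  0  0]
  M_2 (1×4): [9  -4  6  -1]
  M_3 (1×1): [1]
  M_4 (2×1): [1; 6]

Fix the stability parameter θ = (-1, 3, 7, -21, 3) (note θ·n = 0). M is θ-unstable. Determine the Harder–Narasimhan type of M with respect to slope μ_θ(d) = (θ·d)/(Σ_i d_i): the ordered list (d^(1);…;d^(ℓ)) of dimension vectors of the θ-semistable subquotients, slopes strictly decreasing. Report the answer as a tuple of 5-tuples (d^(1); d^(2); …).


Interval decomposition of M: I[1,1]^2, I[1,2], I[1,5], I[2,2]^2, I[5,5].
HN type (ℓ=3): μ^(1)=3; μ^(2)=-1; μ^(3)=-3

((0, 3, 0, 0, 2); (3, 0, 0, 0, 0); (1, 1, 1, 1, 0))


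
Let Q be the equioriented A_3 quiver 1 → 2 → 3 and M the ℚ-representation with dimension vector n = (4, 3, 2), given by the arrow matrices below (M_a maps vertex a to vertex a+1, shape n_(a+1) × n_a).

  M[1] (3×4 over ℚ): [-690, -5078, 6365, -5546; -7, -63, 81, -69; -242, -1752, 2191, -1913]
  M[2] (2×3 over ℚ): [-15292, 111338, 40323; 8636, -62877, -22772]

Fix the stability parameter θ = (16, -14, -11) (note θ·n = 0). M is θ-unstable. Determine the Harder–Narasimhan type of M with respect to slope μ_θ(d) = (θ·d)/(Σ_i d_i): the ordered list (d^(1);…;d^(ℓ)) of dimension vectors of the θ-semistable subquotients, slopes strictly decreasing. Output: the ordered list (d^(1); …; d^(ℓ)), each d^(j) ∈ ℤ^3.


Interval decomposition of M: I[1,1], I[1,2], I[1,3]^2.
HN type (ℓ=3): μ^(1)=16; μ^(2)=1; μ^(3)=-3

((1, 0, 0); (1, 1, 0); (2, 2, 2))


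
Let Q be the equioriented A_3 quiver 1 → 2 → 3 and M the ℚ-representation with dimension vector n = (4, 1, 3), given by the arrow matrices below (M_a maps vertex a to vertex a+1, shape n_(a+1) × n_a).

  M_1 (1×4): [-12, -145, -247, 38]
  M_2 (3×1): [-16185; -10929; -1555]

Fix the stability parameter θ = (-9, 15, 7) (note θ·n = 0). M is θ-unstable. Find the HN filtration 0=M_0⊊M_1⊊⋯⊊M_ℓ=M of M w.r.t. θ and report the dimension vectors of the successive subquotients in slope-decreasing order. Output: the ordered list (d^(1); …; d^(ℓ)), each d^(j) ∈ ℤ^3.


Interval decomposition of M: I[1,1]^3, I[1,3], I[3,3]^2.
HN type (ℓ=3): μ^(1)=11; μ^(2)=7; μ^(3)=-9

((0, 1, 1); (0, 0, 2); (4, 0, 0))


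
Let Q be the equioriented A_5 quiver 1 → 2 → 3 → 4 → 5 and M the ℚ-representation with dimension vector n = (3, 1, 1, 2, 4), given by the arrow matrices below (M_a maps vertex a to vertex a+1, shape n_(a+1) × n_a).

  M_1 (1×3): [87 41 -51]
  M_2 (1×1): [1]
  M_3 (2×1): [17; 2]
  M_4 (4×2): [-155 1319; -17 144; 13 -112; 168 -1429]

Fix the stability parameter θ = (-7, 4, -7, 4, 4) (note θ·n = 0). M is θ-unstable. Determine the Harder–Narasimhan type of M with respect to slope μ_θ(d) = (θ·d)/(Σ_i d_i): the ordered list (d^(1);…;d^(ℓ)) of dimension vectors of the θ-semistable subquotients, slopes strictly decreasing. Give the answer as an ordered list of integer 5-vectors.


Barcode: M ≅ I[1,1]^2, I[1,5], I[4,5], I[5,5]^2. HN layers by μ_θ (3 steps, strictly decreasing):
  μ^(1)=4; μ^(2)=-3/2; μ^(3)=-7

((0, 0, 0, 2, 4); (0, 1, 1, 0, 0); (3, 0, 0, 0, 0))


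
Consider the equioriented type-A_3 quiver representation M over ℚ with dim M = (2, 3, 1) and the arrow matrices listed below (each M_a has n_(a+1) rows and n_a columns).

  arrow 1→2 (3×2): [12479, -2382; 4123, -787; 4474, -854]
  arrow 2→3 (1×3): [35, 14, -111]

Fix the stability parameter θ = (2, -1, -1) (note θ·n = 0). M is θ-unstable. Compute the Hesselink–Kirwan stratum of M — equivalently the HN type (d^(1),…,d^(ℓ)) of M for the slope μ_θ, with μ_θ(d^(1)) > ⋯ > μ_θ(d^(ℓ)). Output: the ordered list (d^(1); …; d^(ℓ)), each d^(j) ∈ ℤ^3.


Via rank(M_{q-1}∘⋯∘M_p): M ≅ I[1,2], I[1,3], I[2,2].
μ_θ-semistable layers: μ^(1)=1/2; μ^(2)=0; μ^(3)=-1

((1, 1, 0); (1, 1, 1); (0, 1, 0))


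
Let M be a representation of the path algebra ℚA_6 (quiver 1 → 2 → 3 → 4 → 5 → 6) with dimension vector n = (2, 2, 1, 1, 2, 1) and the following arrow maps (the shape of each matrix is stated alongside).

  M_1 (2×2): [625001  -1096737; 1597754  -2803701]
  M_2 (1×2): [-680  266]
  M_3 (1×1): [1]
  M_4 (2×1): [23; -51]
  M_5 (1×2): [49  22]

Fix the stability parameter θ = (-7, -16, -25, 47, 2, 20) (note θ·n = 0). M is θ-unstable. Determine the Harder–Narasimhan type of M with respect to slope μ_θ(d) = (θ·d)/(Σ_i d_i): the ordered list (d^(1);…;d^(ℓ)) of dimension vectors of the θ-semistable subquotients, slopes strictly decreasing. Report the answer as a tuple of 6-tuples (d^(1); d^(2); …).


Barcode: M ≅ I[1,2], I[1,6], I[5,5]. HN layers by μ_θ (4 steps, strictly decreasing):
  μ^(1)=23; μ^(2)=2; μ^(3)=-23/2; μ^(4)=-16

((0, 0, 0, 1, 1, 1); (0, 0, 0, 0, 1, 0); (1, 1, 0, 0, 0, 0); (1, 1, 1, 0, 0, 0))


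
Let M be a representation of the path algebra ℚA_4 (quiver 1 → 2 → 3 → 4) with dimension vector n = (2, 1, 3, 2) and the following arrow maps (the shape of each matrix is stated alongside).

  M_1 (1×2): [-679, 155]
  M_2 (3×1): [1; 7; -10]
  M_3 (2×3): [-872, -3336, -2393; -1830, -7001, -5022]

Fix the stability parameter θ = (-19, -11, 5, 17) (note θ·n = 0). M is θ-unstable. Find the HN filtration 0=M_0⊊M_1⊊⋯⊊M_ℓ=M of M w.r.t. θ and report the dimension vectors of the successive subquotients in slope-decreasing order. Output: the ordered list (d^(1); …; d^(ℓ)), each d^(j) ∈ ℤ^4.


Interval decomposition of M: I[1,1], I[1,4], I[3,3], I[3,4].
HN type (ℓ=4): μ^(1)=17; μ^(2)=5; μ^(3)=-11; μ^(4)=-19

((0, 0, 0, 2); (0, 0, 3, 0); (0, 1, 0, 0); (2, 0, 0, 0))


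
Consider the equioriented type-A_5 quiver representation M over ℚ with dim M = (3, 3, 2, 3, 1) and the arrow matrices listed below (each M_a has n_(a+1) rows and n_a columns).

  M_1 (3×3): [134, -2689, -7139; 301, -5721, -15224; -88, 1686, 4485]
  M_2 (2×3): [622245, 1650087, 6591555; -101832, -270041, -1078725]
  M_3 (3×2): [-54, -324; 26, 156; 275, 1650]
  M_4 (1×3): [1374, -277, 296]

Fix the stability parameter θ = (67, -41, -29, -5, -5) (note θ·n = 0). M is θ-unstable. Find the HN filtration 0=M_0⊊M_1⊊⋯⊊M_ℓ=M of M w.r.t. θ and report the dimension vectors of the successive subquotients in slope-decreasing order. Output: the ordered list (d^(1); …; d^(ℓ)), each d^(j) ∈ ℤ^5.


Interval decomposition of M: I[1,2], I[1,3], I[1,5], I[4,4]^2.
HN type (ℓ=4): μ^(1)=13; μ^(2)=-1; μ^(3)=-13/5; μ^(4)=-5

((1, 1, 0, 0, 0); (1, 1, 1, 0, 0); (1, 1, 1, 1, 1); (0, 0, 0, 2, 0))


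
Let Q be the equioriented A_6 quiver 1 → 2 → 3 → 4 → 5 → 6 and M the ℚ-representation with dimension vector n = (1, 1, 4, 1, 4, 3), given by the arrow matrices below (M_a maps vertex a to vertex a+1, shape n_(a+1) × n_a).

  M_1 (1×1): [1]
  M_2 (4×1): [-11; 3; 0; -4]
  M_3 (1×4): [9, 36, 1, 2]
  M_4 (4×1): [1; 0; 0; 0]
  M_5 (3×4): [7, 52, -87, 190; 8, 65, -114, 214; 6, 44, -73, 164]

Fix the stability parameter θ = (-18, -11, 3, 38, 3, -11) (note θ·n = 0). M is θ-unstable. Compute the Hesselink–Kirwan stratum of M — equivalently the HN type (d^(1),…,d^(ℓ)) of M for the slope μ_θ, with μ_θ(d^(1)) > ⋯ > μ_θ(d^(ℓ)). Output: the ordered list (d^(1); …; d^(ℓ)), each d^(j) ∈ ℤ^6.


Via rank(M_{q-1}∘⋯∘M_p): M ≅ I[1,6], I[3,3]^3, I[5,5], I[5,6]^2.
μ_θ-semistable layers: μ^(1)=10; μ^(2)=3; μ^(3)=-4; μ^(4)=-11; μ^(5)=-18

((0, 0, 0, 1, 1, 1); (0, 0, 4, 0, 1, 0); (0, 0, 0, 0, 2, 2); (0, 1, 0, 0, 0, 0); (1, 0, 0, 0, 0, 0))


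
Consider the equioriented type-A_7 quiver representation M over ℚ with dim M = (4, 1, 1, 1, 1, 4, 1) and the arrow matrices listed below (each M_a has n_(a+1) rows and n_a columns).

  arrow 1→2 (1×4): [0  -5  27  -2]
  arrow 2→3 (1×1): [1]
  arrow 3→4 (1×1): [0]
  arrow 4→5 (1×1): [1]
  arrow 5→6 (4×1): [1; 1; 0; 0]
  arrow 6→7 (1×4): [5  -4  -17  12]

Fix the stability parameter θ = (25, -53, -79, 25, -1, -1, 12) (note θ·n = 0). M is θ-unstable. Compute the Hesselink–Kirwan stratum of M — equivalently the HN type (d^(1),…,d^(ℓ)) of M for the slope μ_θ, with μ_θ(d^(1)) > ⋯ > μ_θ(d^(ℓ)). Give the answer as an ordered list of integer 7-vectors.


Via rank(M_{q-1}∘⋯∘M_p): M ≅ I[1,1]^3, I[1,3], I[4,7], I[6,6]^3.
μ_θ-semistable layers: μ^(1)=25; μ^(2)=12; μ^(3)=23/3; μ^(4)=-1; μ^(5)=-107/3

((3, 0, 0, 0, 0, 0, 0); (0, 0, 0, 0, 0, 0, 1); (0, 0, 0, 1, 1, 1, 0); (0, 0, 0, 0, 0, 3, 0); (1, 1, 1, 0, 0, 0, 0))


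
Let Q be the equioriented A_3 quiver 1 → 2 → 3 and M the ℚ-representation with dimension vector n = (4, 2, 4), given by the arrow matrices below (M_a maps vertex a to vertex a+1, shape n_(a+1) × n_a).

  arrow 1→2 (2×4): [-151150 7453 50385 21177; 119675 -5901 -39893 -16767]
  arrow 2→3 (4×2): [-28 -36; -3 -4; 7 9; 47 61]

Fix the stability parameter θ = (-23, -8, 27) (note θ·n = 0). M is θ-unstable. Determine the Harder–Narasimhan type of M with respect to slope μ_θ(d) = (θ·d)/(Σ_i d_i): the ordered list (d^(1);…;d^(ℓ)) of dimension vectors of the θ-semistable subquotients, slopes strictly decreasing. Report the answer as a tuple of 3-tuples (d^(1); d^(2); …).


Via rank(M_{q-1}∘⋯∘M_p): M ≅ I[1,1]^2, I[1,3]^2, I[3,3]^2.
μ_θ-semistable layers: μ^(1)=27; μ^(2)=-8; μ^(3)=-23

((0, 0, 4); (0, 2, 0); (4, 0, 0))


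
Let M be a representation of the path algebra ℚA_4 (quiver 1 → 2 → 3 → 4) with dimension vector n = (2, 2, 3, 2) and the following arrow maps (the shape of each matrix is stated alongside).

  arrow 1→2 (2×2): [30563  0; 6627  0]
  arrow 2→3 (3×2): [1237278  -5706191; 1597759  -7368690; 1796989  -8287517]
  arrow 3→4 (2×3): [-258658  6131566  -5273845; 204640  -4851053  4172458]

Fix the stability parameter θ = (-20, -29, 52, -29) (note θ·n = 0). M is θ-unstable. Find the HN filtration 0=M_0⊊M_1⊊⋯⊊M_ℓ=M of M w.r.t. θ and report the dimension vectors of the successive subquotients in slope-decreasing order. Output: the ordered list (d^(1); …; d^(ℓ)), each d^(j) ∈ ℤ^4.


Via rank(M_{q-1}∘⋯∘M_p): M ≅ I[1,1], I[1,4], I[2,4], I[3,3].
μ_θ-semistable layers: μ^(1)=52; μ^(2)=23/2; μ^(3)=-20; μ^(4)=-49/2; μ^(5)=-29

((0, 0, 1, 0); (0, 0, 2, 2); (1, 0, 0, 0); (1, 1, 0, 0); (0, 1, 0, 0))


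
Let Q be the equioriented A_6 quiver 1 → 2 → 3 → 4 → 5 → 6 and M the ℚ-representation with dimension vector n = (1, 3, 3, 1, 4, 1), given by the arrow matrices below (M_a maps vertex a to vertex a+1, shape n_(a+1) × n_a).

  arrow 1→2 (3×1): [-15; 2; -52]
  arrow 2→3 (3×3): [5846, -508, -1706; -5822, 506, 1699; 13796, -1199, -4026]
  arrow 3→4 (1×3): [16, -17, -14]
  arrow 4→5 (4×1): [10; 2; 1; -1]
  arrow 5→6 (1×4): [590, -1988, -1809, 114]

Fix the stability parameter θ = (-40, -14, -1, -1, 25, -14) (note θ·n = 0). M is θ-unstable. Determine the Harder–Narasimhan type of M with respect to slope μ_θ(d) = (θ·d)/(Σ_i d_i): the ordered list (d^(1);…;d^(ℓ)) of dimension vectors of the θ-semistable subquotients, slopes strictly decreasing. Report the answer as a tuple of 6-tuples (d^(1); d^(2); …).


Interval decomposition of M: I[1,6], I[2,3]^2, I[5,5]^3.
HN type (ℓ=5): μ^(1)=25; μ^(2)=11/2; μ^(3)=-1; μ^(4)=-14; μ^(5)=-40

((0, 0, 0, 0, 3, 0); (0, 0, 0, 0, 1, 1); (0, 0, 3, 1, 0, 0); (0, 3, 0, 0, 0, 0); (1, 0, 0, 0, 0, 0))


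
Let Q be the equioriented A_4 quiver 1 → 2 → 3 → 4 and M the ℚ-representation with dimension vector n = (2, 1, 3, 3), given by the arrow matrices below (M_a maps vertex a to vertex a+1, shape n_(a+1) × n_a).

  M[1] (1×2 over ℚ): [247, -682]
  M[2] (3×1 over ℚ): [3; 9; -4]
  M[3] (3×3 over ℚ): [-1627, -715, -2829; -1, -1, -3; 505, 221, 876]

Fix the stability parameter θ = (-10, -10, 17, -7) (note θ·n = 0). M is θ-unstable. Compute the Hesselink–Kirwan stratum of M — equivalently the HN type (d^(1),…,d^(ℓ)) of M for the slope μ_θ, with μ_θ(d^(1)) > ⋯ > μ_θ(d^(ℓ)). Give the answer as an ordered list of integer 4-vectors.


Interval decomposition of M: I[1,1], I[1,3], I[3,4]^2, I[4,4].
HN type (ℓ=4): μ^(1)=17; μ^(2)=5; μ^(3)=-7; μ^(4)=-10

((0, 0, 1, 0); (0, 0, 2, 2); (0, 0, 0, 1); (2, 1, 0, 0))


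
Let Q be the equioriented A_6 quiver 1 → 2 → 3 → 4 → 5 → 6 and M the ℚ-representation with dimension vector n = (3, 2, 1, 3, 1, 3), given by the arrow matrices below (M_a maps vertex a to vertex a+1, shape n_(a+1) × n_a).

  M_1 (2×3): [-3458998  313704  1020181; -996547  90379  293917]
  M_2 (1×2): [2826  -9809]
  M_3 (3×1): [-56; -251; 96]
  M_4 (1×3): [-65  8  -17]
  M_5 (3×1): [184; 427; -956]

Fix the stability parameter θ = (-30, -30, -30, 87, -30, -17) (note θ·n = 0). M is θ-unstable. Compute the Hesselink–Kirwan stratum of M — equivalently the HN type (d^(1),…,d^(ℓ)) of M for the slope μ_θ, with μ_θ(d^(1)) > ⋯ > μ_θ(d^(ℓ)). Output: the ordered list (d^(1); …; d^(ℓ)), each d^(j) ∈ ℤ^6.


Via rank(M_{q-1}∘⋯∘M_p): M ≅ I[1,1], I[1,2], I[1,4], I[4,4], I[4,6], I[6,6]^2.
μ_θ-semistable layers: μ^(1)=87; μ^(2)=40/3; μ^(3)=-17; μ^(4)=-30

((0, 0, 0, 2, 0, 0); (0, 0, 0, 1, 1, 1); (0, 0, 0, 0, 0, 2); (3, 2, 1, 0, 0, 0))


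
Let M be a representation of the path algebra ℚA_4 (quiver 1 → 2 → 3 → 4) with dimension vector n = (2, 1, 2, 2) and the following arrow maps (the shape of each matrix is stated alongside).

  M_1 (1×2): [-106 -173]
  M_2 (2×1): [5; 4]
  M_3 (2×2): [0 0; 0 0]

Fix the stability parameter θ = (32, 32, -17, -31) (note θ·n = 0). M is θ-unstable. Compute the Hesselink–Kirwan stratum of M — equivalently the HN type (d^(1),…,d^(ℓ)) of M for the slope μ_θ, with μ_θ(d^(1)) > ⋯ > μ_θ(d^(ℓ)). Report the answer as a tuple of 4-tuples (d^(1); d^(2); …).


Interval decomposition of M: I[1,1], I[1,3], I[3,3], I[4,4]^2.
HN type (ℓ=4): μ^(1)=32; μ^(2)=47/3; μ^(3)=-17; μ^(4)=-31

((1, 0, 0, 0); (1, 1, 1, 0); (0, 0, 1, 0); (0, 0, 0, 2))


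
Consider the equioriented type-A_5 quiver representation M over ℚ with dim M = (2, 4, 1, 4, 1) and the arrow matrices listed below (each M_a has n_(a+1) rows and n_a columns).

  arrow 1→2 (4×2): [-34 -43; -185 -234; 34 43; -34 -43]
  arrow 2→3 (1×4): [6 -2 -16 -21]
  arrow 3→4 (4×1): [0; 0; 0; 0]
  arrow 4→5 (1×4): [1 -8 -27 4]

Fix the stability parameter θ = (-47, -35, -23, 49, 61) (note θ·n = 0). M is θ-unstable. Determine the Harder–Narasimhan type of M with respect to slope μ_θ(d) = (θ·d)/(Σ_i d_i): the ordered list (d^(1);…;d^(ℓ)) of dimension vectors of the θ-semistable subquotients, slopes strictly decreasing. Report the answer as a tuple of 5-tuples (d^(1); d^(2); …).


Interval decomposition of M: I[1,2], I[1,3], I[2,2]^2, I[4,4]^3, I[4,5].
HN type (ℓ=5): μ^(1)=61; μ^(2)=49; μ^(3)=-23; μ^(4)=-35; μ^(5)=-47

((0, 0, 0, 0, 1); (0, 0, 0, 4, 0); (0, 0, 1, 0, 0); (0, 4, 0, 0, 0); (2, 0, 0, 0, 0))


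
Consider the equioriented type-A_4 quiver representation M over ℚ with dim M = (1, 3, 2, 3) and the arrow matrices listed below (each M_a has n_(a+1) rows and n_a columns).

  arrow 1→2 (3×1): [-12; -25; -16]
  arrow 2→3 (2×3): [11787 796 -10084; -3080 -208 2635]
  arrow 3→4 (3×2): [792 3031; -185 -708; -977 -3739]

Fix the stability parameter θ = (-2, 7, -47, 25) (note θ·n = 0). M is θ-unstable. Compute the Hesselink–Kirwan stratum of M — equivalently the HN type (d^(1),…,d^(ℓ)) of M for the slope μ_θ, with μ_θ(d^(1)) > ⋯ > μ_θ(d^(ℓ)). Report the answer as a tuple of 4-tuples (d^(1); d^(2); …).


Via rank(M_{q-1}∘⋯∘M_p): M ≅ I[1,2], I[2,4]^2, I[4,4].
μ_θ-semistable layers: μ^(1)=25; μ^(2)=7; μ^(3)=-2; μ^(4)=-20

((0, 0, 0, 3); (0, 1, 0, 0); (1, 0, 0, 0); (0, 2, 2, 0))


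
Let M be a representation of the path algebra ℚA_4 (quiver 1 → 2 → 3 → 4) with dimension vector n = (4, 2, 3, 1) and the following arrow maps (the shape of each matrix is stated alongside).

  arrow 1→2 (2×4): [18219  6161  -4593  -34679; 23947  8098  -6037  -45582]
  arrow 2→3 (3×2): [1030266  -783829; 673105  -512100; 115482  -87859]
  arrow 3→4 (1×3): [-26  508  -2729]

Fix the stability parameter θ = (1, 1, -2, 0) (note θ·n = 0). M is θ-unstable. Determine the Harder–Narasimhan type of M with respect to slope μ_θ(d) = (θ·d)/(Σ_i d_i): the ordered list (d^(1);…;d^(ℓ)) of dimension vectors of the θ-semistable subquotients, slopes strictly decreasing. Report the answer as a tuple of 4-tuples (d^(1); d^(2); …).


Via rank(M_{q-1}∘⋯∘M_p): M ≅ I[1,1]^2, I[1,3], I[1,4], I[3,3].
μ_θ-semistable layers: μ^(1)=1; μ^(2)=0; μ^(3)=-2

((2, 0, 0, 0); (2, 2, 2, 1); (0, 0, 1, 0))


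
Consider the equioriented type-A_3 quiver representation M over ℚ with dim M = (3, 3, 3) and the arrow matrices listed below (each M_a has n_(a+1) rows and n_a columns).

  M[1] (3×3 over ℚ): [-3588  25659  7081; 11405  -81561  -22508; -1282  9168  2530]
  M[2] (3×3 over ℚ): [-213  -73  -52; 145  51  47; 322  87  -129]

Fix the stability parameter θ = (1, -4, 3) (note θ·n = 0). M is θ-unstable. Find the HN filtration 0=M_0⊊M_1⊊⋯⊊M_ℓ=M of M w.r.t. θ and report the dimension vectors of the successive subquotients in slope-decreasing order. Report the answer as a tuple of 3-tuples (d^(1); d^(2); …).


Barcode: M ≅ I[1,1], I[1,3]^2, I[2,3]. HN layers by μ_θ (4 steps, strictly decreasing):
  μ^(1)=3; μ^(2)=1; μ^(3)=-3/2; μ^(4)=-4

((0, 0, 3); (1, 0, 0); (2, 2, 0); (0, 1, 0))


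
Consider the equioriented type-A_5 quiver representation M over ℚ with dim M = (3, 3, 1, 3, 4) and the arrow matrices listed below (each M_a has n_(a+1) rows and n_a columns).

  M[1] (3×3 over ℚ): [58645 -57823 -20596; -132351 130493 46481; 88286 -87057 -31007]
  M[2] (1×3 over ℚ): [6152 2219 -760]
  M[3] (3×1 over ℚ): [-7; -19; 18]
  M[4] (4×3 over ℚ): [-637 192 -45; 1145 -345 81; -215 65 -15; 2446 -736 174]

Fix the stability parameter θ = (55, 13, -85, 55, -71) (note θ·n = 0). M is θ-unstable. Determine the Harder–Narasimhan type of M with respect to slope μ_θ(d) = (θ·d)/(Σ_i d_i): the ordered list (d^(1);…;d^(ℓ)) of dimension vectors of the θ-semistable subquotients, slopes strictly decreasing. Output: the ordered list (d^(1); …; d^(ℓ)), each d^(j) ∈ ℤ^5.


Barcode: M ≅ I[1,2]^2, I[1,5], I[4,4], I[4,5], I[5,5]^2. HN layers by μ_θ (5 steps, strictly decreasing):
  μ^(1)=55; μ^(2)=34; μ^(3)=-33/5; μ^(4)=-8; μ^(5)=-71

((0, 0, 0, 1, 0); (2, 2, 0, 0, 0); (1, 1, 1, 1, 1); (0, 0, 0, 1, 1); (0, 0, 0, 0, 2))


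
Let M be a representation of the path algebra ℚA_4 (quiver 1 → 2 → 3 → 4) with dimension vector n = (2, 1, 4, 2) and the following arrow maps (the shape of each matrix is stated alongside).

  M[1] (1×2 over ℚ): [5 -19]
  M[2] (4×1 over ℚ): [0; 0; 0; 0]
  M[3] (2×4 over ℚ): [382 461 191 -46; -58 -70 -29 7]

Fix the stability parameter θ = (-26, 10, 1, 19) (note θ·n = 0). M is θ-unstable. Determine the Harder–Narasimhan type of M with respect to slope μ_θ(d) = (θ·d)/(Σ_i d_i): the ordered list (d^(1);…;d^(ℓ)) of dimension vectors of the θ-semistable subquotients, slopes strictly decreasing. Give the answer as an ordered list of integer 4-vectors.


Interval decomposition of M: I[1,1], I[1,2], I[3,3]^2, I[3,4]^2.
HN type (ℓ=4): μ^(1)=19; μ^(2)=10; μ^(3)=1; μ^(4)=-26

((0, 0, 0, 2); (0, 1, 0, 0); (0, 0, 4, 0); (2, 0, 0, 0))


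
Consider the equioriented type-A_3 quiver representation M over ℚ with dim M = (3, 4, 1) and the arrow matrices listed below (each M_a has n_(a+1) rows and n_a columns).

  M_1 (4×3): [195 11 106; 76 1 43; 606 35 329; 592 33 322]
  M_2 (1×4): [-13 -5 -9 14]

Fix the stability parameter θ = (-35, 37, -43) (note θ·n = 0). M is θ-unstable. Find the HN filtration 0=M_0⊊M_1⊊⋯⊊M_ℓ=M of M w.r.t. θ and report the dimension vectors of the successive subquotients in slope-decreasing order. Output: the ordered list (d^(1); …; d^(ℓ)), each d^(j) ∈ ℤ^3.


Via rank(M_{q-1}∘⋯∘M_p): M ≅ I[1,2]^2, I[1,3], I[2,2].
μ_θ-semistable layers: μ^(1)=37; μ^(2)=-3; μ^(3)=-35

((0, 3, 0); (0, 1, 1); (3, 0, 0))


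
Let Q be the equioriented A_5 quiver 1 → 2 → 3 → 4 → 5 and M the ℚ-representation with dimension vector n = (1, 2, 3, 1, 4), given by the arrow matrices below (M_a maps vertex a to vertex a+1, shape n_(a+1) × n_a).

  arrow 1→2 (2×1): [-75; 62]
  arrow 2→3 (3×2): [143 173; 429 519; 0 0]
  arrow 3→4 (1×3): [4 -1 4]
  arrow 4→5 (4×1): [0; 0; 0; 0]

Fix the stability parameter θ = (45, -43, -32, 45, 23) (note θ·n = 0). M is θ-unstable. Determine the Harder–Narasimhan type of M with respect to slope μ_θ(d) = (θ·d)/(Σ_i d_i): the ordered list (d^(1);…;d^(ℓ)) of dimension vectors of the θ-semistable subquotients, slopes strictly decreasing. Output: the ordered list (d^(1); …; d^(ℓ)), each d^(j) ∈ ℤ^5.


Via rank(M_{q-1}∘⋯∘M_p): M ≅ I[1,4], I[2,2], I[3,3]^2, I[5,5]^4.
μ_θ-semistable layers: μ^(1)=45; μ^(2)=23; μ^(3)=-10; μ^(4)=-32; μ^(5)=-43

((0, 0, 0, 1, 0); (0, 0, 0, 0, 4); (1, 1, 1, 0, 0); (0, 0, 2, 0, 0); (0, 1, 0, 0, 0))


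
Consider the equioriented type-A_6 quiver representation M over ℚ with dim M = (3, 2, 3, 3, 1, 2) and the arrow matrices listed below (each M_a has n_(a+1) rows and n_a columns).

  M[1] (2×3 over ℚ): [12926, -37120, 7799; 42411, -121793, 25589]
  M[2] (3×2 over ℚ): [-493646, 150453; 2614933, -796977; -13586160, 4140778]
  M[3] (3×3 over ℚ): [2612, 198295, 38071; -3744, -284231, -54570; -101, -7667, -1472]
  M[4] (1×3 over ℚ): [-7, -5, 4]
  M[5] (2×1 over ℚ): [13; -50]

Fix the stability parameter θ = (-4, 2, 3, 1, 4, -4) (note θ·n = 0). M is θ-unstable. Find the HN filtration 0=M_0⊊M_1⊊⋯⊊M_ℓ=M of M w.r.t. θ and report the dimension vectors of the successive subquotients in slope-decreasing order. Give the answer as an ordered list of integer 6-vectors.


Via rank(M_{q-1}∘⋯∘M_p): M ≅ I[1,1], I[1,4], I[1,6], I[3,4], I[6,6].
μ_θ-semistable layers: μ^(1)=2; μ^(2)=6/5; μ^(3)=-4

((0, 1, 2, 2, 0, 0); (0, 1, 1, 1, 1, 1); (3, 0, 0, 0, 0, 1))


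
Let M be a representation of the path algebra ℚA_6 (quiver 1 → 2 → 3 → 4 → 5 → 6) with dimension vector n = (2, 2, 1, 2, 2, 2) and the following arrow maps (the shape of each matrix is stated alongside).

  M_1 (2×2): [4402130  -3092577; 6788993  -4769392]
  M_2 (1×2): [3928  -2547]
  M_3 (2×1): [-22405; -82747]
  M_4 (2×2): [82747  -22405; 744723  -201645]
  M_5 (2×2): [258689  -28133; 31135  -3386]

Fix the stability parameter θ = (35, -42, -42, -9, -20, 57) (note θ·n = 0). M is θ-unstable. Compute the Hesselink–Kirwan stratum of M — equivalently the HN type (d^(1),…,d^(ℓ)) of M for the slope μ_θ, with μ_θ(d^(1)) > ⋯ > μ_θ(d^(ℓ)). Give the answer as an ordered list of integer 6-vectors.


Interval decomposition of M: I[1,2], I[1,4], I[4,6], I[5,6].
HN type (ℓ=6): μ^(1)=57; μ^(2)=-7/2; μ^(3)=-9; μ^(4)=-29/2; μ^(5)=-49/3; μ^(6)=-20

((0, 0, 0, 0, 0, 2); (1, 1, 0, 0, 0, 0); (0, 0, 0, 1, 0, 0); (0, 0, 0, 1, 1, 0); (1, 1, 1, 0, 0, 0); (0, 0, 0, 0, 1, 0))


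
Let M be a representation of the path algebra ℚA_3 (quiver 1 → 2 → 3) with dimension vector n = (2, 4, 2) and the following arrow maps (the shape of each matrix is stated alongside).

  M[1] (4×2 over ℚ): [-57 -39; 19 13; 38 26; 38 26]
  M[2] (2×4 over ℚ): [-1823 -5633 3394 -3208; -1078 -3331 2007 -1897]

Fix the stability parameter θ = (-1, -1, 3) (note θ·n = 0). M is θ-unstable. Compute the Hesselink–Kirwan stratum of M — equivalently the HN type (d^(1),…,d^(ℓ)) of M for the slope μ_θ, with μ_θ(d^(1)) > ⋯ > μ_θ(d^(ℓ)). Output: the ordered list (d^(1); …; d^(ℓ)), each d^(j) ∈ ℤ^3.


Interval decomposition of M: I[1,1], I[1,3], I[2,2]^2, I[2,3].
HN type (ℓ=2): μ^(1)=3; μ^(2)=-1

((0, 0, 2); (2, 4, 0))


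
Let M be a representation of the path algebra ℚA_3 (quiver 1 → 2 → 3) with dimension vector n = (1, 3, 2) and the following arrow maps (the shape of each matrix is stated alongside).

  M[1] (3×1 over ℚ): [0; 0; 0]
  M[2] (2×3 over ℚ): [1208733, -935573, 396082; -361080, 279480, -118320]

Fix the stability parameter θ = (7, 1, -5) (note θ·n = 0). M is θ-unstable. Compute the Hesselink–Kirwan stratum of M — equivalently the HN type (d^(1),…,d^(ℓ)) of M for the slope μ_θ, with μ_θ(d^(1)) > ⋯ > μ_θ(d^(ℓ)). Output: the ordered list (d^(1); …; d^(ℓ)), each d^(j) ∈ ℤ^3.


Via rank(M_{q-1}∘⋯∘M_p): M ≅ I[1,1], I[2,2]^2, I[2,3], I[3,3].
μ_θ-semistable layers: μ^(1)=7; μ^(2)=1; μ^(3)=-2; μ^(4)=-5

((1, 0, 0); (0, 2, 0); (0, 1, 1); (0, 0, 1))


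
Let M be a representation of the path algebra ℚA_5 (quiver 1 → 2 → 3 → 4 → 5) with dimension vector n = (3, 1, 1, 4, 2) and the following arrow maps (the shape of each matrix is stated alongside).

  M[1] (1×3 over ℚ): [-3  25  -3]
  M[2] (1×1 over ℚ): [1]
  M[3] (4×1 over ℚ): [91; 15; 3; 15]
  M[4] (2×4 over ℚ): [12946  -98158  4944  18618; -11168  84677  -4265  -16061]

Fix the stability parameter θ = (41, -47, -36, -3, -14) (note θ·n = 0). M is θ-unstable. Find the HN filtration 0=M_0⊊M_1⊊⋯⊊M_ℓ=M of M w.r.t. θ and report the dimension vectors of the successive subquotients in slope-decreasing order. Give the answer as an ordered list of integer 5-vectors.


Interval decomposition of M: I[1,1]^2, I[1,5], I[4,4]^2, I[4,5].
HN type (ℓ=4): μ^(1)=41; μ^(2)=-3; μ^(3)=-17/2; μ^(4)=-14

((2, 0, 0, 0, 0); (0, 0, 0, 2, 0); (0, 0, 0, 2, 2); (1, 1, 1, 0, 0))


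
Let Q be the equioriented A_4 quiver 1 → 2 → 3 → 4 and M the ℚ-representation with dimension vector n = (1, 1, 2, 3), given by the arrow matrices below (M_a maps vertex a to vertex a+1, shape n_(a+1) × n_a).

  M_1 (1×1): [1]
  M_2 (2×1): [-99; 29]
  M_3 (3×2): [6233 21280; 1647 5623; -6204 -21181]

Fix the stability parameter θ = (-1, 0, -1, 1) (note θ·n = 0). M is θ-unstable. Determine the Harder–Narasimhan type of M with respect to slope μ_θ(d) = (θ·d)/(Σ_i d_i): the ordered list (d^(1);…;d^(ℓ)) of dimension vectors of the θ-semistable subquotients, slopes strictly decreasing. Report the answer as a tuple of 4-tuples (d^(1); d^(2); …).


Barcode: M ≅ I[1,4], I[3,4], I[4,4]. HN layers by μ_θ (3 steps, strictly decreasing):
  μ^(1)=1; μ^(2)=-1/2; μ^(3)=-1

((0, 0, 0, 3); (0, 1, 1, 0); (1, 0, 1, 0))


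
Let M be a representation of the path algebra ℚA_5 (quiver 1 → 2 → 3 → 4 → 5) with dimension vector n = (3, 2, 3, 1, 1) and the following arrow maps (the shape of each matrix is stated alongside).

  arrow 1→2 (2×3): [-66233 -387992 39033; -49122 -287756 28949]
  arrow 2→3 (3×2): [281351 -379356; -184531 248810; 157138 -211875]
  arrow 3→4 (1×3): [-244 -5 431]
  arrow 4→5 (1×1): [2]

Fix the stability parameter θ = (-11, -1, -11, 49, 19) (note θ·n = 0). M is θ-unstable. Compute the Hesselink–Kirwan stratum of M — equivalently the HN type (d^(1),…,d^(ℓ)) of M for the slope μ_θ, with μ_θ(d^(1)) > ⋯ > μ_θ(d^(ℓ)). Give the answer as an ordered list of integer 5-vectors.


Barcode: M ≅ I[1,1], I[1,3], I[1,5], I[3,3]. HN layers by μ_θ (3 steps, strictly decreasing):
  μ^(1)=34; μ^(2)=-6; μ^(3)=-11

((0, 0, 0, 1, 1); (0, 2, 2, 0, 0); (3, 0, 1, 0, 0))


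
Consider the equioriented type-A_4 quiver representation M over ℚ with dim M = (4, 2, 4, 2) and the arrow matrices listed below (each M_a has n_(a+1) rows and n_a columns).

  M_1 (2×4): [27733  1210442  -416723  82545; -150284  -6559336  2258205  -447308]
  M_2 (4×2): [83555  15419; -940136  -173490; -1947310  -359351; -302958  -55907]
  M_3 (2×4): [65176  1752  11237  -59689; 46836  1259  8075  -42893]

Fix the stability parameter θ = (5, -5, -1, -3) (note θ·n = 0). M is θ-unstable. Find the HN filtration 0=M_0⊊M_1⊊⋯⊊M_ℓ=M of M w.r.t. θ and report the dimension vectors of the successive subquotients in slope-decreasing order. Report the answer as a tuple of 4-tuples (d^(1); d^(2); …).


Via rank(M_{q-1}∘⋯∘M_p): M ≅ I[1,1]^2, I[1,3]^2, I[3,4]^2.
μ_θ-semistable layers: μ^(1)=5; μ^(2)=-1/3; μ^(3)=-2

((2, 0, 0, 0); (2, 2, 2, 0); (0, 0, 2, 2))


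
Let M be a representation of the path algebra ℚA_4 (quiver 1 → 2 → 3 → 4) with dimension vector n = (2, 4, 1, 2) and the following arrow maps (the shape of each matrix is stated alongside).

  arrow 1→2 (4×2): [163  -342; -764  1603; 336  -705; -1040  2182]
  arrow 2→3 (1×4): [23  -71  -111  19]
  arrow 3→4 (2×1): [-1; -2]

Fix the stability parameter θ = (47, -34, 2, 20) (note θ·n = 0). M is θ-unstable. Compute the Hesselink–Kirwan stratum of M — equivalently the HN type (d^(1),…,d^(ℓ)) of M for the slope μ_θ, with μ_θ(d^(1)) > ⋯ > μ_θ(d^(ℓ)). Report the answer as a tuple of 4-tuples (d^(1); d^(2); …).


Barcode: M ≅ I[1,2], I[1,4], I[2,2]^2, I[4,4]. HN layers by μ_θ (4 steps, strictly decreasing):
  μ^(1)=20; μ^(2)=13/2; μ^(3)=5; μ^(4)=-34

((0, 0, 0, 2); (1, 1, 0, 0); (1, 1, 1, 0); (0, 2, 0, 0))


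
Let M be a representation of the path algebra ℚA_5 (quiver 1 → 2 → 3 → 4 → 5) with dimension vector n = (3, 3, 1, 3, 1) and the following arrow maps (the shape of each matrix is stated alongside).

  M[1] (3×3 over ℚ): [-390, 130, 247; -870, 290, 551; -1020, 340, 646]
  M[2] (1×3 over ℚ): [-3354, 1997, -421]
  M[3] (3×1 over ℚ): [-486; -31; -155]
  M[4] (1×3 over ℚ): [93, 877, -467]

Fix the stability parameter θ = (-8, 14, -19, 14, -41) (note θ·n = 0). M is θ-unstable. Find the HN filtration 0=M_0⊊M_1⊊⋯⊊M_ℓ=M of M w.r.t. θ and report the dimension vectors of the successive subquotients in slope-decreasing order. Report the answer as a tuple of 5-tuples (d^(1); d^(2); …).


Barcode: M ≅ I[1,1]^2, I[1,4], I[2,2]^2, I[4,4], I[4,5]. HN layers by μ_θ (4 steps, strictly decreasing):
  μ^(1)=14; μ^(2)=-5/2; μ^(3)=-8; μ^(4)=-27/2

((0, 2, 0, 2, 0); (0, 1, 1, 0, 0); (3, 0, 0, 0, 0); (0, 0, 0, 1, 1))


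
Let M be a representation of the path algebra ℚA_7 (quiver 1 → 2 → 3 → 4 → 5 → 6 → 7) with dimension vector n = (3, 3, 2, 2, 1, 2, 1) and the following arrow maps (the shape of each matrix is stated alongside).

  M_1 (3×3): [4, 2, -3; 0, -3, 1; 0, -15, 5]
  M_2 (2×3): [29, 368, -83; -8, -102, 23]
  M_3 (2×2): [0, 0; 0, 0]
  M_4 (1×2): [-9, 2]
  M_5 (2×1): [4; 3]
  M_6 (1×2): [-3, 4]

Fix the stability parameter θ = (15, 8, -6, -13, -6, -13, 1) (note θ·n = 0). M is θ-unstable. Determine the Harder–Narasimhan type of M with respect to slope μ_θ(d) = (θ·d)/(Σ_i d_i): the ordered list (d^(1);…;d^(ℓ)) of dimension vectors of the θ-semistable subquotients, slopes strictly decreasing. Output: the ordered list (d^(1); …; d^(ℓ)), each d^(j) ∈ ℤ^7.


Via rank(M_{q-1}∘⋯∘M_p): M ≅ I[1,1], I[1,3]^2, I[2,2], I[4,4], I[4,6], I[6,7].
μ_θ-semistable layers: μ^(1)=15; μ^(2)=8; μ^(3)=17/3; μ^(4)=1; μ^(5)=-19/2; μ^(6)=-13

((1, 0, 0, 0, 0, 0, 0); (0, 1, 0, 0, 0, 0, 0); (2, 2, 2, 0, 0, 0, 0); (0, 0, 0, 0, 0, 0, 1); (0, 0, 0, 0, 1, 1, 0); (0, 0, 0, 2, 0, 1, 0))


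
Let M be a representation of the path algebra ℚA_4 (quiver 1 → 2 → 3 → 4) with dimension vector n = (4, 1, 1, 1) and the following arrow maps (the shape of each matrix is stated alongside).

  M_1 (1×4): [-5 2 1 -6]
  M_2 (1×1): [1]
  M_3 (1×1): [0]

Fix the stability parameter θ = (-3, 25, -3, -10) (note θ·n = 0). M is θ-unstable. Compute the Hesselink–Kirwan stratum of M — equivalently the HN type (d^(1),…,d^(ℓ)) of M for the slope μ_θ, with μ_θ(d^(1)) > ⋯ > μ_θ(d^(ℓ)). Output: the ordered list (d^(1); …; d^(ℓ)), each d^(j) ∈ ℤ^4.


Via rank(M_{q-1}∘⋯∘M_p): M ≅ I[1,1]^3, I[1,3], I[4,4].
μ_θ-semistable layers: μ^(1)=11; μ^(2)=-3; μ^(3)=-10

((0, 1, 1, 0); (4, 0, 0, 0); (0, 0, 0, 1))
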